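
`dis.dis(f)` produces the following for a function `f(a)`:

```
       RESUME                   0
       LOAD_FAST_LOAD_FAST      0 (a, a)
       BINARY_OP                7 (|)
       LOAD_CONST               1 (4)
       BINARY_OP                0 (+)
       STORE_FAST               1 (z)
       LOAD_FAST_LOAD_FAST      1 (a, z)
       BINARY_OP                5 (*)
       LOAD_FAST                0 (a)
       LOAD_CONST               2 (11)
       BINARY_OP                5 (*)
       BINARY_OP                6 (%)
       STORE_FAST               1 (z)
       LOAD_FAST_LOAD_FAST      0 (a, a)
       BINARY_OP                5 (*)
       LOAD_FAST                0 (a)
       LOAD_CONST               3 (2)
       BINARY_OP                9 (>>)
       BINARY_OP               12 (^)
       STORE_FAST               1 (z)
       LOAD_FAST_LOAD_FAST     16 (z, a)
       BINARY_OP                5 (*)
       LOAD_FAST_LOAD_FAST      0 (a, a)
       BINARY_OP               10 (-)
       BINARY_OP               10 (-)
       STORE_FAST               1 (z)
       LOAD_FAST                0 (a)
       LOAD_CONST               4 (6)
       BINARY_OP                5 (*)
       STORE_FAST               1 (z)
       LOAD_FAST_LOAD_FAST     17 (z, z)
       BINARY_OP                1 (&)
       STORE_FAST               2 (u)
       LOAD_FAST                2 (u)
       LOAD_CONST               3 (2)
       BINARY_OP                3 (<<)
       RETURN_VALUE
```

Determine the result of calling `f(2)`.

LOAD_FAST_LOAD_FAST a,a → push 2,2. Stack: [2, 2]
BINARY_OP | → 2 | 2 = 2. Stack: [2]
LOAD_CONST → push 4. Stack: [2, 4]
BINARY_OP + → 2 + 4 = 6. Stack: [6]
STORE_FAST z → z=6. Stack: []
LOAD_FAST_LOAD_FAST a,z → push 2,6. Stack: [2, 6]
BINARY_OP * → 2 * 6 = 12. Stack: [12]
LOAD_FAST a → push 2. Stack: [12, 2]
LOAD_CONST → push 11. Stack: [12, 2, 11]
BINARY_OP * → 2 * 11 = 22. Stack: [12, 22]
BINARY_OP % → 12 % 22 = 12. Stack: [12]
STORE_FAST z → z=12. Stack: []
LOAD_FAST_LOAD_FAST a,a → push 2,2. Stack: [2, 2]
BINARY_OP * → 2 * 2 = 4. Stack: [4]
LOAD_FAST a → push 2. Stack: [4, 2]
LOAD_CONST → push 2. Stack: [4, 2, 2]
BINARY_OP >> → 2 >> 2 = 0. Stack: [4, 0]
BINARY_OP ^ → 4 ^ 0 = 4. Stack: [4]
STORE_FAST z → z=4. Stack: []
LOAD_FAST_LOAD_FAST z,a → push 4,2. Stack: [4, 2]
BINARY_OP * → 4 * 2 = 8. Stack: [8]
LOAD_FAST_LOAD_FAST a,a → push 2,2. Stack: [8, 2, 2]
BINARY_OP - → 2 - 2 = 0. Stack: [8, 0]
BINARY_OP - → 8 - 0 = 8. Stack: [8]
STORE_FAST z → z=8. Stack: []
LOAD_FAST a → push 2. Stack: [2]
LOAD_CONST → push 6. Stack: [2, 6]
BINARY_OP * → 2 * 6 = 12. Stack: [12]
STORE_FAST z → z=12. Stack: []
LOAD_FAST_LOAD_FAST z,z → push 12,12. Stack: [12, 12]
BINARY_OP & → 12 & 12 = 12. Stack: [12]
STORE_FAST u → u=12. Stack: []
LOAD_FAST u → push 12. Stack: [12]
LOAD_CONST → push 2. Stack: [12, 2]
BINARY_OP << → 12 << 2 = 48. Stack: [48]
RETURN_VALUE → return 48.

48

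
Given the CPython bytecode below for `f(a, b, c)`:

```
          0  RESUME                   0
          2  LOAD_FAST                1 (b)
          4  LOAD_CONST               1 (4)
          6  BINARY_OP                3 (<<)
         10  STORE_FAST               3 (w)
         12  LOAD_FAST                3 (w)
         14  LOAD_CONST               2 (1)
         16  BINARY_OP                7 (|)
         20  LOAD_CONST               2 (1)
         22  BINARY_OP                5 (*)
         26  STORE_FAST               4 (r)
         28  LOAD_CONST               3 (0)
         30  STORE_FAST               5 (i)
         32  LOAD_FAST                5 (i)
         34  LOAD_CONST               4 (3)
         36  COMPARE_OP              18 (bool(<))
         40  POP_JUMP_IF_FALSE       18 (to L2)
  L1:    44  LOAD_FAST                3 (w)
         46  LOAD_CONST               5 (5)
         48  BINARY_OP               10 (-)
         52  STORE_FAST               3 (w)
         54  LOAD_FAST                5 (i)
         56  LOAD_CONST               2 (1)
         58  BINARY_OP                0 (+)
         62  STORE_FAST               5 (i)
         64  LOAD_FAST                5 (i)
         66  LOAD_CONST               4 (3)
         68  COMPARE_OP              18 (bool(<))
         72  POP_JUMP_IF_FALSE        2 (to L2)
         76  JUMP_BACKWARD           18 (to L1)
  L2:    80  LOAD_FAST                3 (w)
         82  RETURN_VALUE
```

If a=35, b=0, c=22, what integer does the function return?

-15

LOAD_FAST b → push 0. Stack: [0]
LOAD_CONST → push 4. Stack: [0, 4]
BINARY_OP << → 0 << 4 = 0. Stack: [0]
STORE_FAST w → w=0. Stack: []
LOAD_FAST w → push 0. Stack: [0]
LOAD_CONST → push 1. Stack: [0, 1]
BINARY_OP | → 0 | 1 = 1. Stack: [1]
LOAD_CONST → push 1. Stack: [1, 1]
BINARY_OP * → 1 * 1 = 1. Stack: [1]
STORE_FAST r → r=1. Stack: []
LOAD_CONST → push 0. Stack: [0]
STORE_FAST i → i=0. Stack: []
LOAD_FAST i → push 0. Stack: [0]
LOAD_CONST → push 3. Stack: [0, 3]
COMPARE_OP bool(<) → 0 vs 3 = True. Stack: [True]
POP_JUMP_IF_FALSE → pop True; no jump. Stack: []
LOAD_FAST w → push 0. Stack: [0]
LOAD_CONST → push 5. Stack: [0, 5]
BINARY_OP - → 0 - 5 = -5. Stack: [-5]
STORE_FAST w → w=-5. Stack: []
LOAD_FAST i → push 0. Stack: [0]
LOAD_CONST → push 1. Stack: [0, 1]
BINARY_OP + → 0 + 1 = 1. Stack: [1]
STORE_FAST i → i=1. Stack: []
LOAD_FAST i → push 1. Stack: [1]
LOAD_CONST → push 3. Stack: [1, 3]
COMPARE_OP bool(<) → 1 vs 3 = True. Stack: [True]
POP_JUMP_IF_FALSE → pop True; no jump. Stack: []
LOAD_FAST w → push -5. Stack: [-5]
LOAD_CONST → push 5. Stack: [-5, 5]
BINARY_OP - → -5 - 5 = -10. Stack: [-10]
STORE_FAST w → w=-10. Stack: []
LOAD_FAST i → push 1. Stack: [1]
LOAD_CONST → push 1. Stack: [1, 1]
BINARY_OP + → 1 + 1 = 2. Stack: [2]
STORE_FAST i → i=2. Stack: []
LOAD_FAST i → push 2. Stack: [2]
LOAD_CONST → push 3. Stack: [2, 3]
COMPARE_OP bool(<) → 2 vs 3 = True. Stack: [True]
POP_JUMP_IF_FALSE → pop True; no jump. Stack: []
LOAD_FAST w → push -10. Stack: [-10]
LOAD_CONST → push 5. Stack: [-10, 5]
BINARY_OP - → -10 - 5 = -15. Stack: [-15]
STORE_FAST w → w=-15. Stack: []
LOAD_FAST i → push 2. Stack: [2]
LOAD_CONST → push 1. Stack: [2, 1]
BINARY_OP + → 2 + 1 = 3. Stack: [3]
STORE_FAST i → i=3. Stack: []
LOAD_FAST i → push 3. Stack: [3]
LOAD_CONST → push 3. Stack: [3, 3]
COMPARE_OP bool(<) → 3 vs 3 = False. Stack: [False]
POP_JUMP_IF_FALSE → pop False; jump. Stack: []
LOAD_FAST w → push -15. Stack: [-15]
RETURN_VALUE → return -15.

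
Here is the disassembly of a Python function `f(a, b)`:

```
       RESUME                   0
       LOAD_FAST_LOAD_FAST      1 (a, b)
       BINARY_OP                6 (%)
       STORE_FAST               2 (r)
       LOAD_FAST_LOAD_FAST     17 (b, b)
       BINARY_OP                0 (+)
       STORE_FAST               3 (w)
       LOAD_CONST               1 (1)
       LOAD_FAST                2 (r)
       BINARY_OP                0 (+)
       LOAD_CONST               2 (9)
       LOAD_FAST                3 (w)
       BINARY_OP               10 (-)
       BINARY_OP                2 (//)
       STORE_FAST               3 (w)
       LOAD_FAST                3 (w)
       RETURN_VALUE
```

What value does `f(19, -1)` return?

LOAD_FAST_LOAD_FAST a,b → push 19,-1. Stack: [19, -1]
BINARY_OP % → 19 % -1 = 0. Stack: [0]
STORE_FAST r → r=0. Stack: []
LOAD_FAST_LOAD_FAST b,b → push -1,-1. Stack: [-1, -1]
BINARY_OP + → -1 + -1 = -2. Stack: [-2]
STORE_FAST w → w=-2. Stack: []
LOAD_CONST → push 1. Stack: [1]
LOAD_FAST r → push 0. Stack: [1, 0]
BINARY_OP + → 1 + 0 = 1. Stack: [1]
LOAD_CONST → push 9. Stack: [1, 9]
LOAD_FAST w → push -2. Stack: [1, 9, -2]
BINARY_OP - → 9 - -2 = 11. Stack: [1, 11]
BINARY_OP // → 1 // 11 = 0. Stack: [0]
STORE_FAST w → w=0. Stack: []
LOAD_FAST w → push 0. Stack: [0]
RETURN_VALUE → return 0.

0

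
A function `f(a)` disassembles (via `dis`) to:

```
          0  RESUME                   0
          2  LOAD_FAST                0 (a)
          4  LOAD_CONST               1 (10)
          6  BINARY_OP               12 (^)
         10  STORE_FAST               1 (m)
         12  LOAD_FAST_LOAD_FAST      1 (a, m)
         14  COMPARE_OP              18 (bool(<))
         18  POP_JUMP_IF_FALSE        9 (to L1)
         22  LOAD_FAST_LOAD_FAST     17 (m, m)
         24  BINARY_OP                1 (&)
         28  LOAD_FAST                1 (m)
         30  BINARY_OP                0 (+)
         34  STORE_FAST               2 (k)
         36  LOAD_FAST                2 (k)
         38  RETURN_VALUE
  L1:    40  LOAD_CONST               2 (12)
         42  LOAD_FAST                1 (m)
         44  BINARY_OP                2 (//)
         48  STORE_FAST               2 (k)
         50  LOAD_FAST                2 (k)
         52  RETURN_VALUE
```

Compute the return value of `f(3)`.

18

LOAD_FAST a → push 3. Stack: [3]
LOAD_CONST → push 10. Stack: [3, 10]
BINARY_OP ^ → 3 ^ 10 = 9. Stack: [9]
STORE_FAST m → m=9. Stack: []
LOAD_FAST_LOAD_FAST a,m → push 3,9. Stack: [3, 9]
COMPARE_OP bool(<) → 3 vs 9 = True. Stack: [True]
POP_JUMP_IF_FALSE → pop True; no jump. Stack: []
LOAD_FAST_LOAD_FAST m,m → push 9,9. Stack: [9, 9]
BINARY_OP & → 9 & 9 = 9. Stack: [9]
LOAD_FAST m → push 9. Stack: [9, 9]
BINARY_OP + → 9 + 9 = 18. Stack: [18]
STORE_FAST k → k=18. Stack: []
LOAD_FAST k → push 18. Stack: [18]
RETURN_VALUE → return 18.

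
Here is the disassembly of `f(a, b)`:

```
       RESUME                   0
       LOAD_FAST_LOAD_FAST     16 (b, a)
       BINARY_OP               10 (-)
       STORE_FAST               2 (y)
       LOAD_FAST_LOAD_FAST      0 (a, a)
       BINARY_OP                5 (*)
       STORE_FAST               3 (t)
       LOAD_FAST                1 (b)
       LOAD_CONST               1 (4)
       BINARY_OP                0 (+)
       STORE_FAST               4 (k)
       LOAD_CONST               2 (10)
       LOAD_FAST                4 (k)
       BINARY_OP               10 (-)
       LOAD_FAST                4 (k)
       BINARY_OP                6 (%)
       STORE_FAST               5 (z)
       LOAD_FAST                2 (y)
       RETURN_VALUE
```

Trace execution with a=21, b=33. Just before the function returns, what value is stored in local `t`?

441

LOAD_FAST_LOAD_FAST b,a → push 33,21. Stack: [33, 21]
BINARY_OP - → 33 - 21 = 12. Stack: [12]
STORE_FAST y → y=12. Stack: []
LOAD_FAST_LOAD_FAST a,a → push 21,21. Stack: [21, 21]
BINARY_OP * → 21 * 21 = 441. Stack: [441]
STORE_FAST t → t=441. Stack: []
LOAD_FAST b → push 33. Stack: [33]
LOAD_CONST → push 4. Stack: [33, 4]
BINARY_OP + → 33 + 4 = 37. Stack: [37]
STORE_FAST k → k=37. Stack: []
LOAD_CONST → push 10. Stack: [10]
LOAD_FAST k → push 37. Stack: [10, 37]
BINARY_OP - → 10 - 37 = -27. Stack: [-27]
LOAD_FAST k → push 37. Stack: [-27, 37]
BINARY_OP % → -27 % 37 = 10. Stack: [10]
STORE_FAST z → z=10. Stack: []
LOAD_FAST y → push 12. Stack: [12]
RETURN_VALUE → return 12.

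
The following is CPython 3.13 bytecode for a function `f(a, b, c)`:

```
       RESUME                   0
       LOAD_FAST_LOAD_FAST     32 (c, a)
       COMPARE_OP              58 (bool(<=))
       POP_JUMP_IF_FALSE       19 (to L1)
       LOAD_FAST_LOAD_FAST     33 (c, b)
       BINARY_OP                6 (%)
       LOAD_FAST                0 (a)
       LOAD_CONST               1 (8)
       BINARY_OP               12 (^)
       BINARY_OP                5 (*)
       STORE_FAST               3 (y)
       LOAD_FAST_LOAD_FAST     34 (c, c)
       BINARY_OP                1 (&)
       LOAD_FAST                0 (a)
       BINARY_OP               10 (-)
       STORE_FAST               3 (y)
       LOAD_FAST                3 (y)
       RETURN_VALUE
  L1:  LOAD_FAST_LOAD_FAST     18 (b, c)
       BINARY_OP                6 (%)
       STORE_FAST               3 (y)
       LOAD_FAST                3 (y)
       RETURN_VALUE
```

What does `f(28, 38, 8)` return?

-20

LOAD_FAST_LOAD_FAST c,a → push 8,28. Stack: [8, 28]
COMPARE_OP bool(<=) → 8 vs 28 = True. Stack: [True]
POP_JUMP_IF_FALSE → pop True; no jump. Stack: []
LOAD_FAST_LOAD_FAST c,b → push 8,38. Stack: [8, 38]
BINARY_OP % → 8 % 38 = 8. Stack: [8]
LOAD_FAST a → push 28. Stack: [8, 28]
LOAD_CONST → push 8. Stack: [8, 28, 8]
BINARY_OP ^ → 28 ^ 8 = 20. Stack: [8, 20]
BINARY_OP * → 8 * 20 = 160. Stack: [160]
STORE_FAST y → y=160. Stack: []
LOAD_FAST_LOAD_FAST c,c → push 8,8. Stack: [8, 8]
BINARY_OP & → 8 & 8 = 8. Stack: [8]
LOAD_FAST a → push 28. Stack: [8, 28]
BINARY_OP - → 8 - 28 = -20. Stack: [-20]
STORE_FAST y → y=-20. Stack: []
LOAD_FAST y → push -20. Stack: [-20]
RETURN_VALUE → return -20.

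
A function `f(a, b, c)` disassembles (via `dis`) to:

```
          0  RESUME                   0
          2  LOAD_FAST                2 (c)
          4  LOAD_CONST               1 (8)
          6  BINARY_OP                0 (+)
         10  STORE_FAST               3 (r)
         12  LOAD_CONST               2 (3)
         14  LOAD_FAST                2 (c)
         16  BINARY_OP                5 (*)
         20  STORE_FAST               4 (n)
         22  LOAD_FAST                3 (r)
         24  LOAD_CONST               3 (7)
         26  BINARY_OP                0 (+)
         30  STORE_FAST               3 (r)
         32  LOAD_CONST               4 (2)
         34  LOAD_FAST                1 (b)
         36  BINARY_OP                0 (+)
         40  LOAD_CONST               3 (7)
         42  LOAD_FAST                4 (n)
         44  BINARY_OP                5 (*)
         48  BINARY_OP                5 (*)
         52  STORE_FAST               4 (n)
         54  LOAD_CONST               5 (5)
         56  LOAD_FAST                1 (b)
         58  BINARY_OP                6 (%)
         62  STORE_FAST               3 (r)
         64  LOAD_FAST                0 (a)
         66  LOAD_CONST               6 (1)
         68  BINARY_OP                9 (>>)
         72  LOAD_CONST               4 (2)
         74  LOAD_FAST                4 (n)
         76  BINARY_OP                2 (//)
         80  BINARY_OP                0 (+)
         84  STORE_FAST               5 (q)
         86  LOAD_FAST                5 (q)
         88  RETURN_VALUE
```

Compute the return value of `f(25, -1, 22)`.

LOAD_FAST c → push 22. Stack: [22]
LOAD_CONST → push 8. Stack: [22, 8]
BINARY_OP + → 22 + 8 = 30. Stack: [30]
STORE_FAST r → r=30. Stack: []
LOAD_CONST → push 3. Stack: [3]
LOAD_FAST c → push 22. Stack: [3, 22]
BINARY_OP * → 3 * 22 = 66. Stack: [66]
STORE_FAST n → n=66. Stack: []
LOAD_FAST r → push 30. Stack: [30]
LOAD_CONST → push 7. Stack: [30, 7]
BINARY_OP + → 30 + 7 = 37. Stack: [37]
STORE_FAST r → r=37. Stack: []
LOAD_CONST → push 2. Stack: [2]
LOAD_FAST b → push -1. Stack: [2, -1]
BINARY_OP + → 2 + -1 = 1. Stack: [1]
LOAD_CONST → push 7. Stack: [1, 7]
LOAD_FAST n → push 66. Stack: [1, 7, 66]
BINARY_OP * → 7 * 66 = 462. Stack: [1, 462]
BINARY_OP * → 1 * 462 = 462. Stack: [462]
STORE_FAST n → n=462. Stack: []
LOAD_CONST → push 5. Stack: [5]
LOAD_FAST b → push -1. Stack: [5, -1]
BINARY_OP % → 5 % -1 = 0. Stack: [0]
STORE_FAST r → r=0. Stack: []
LOAD_FAST a → push 25. Stack: [25]
LOAD_CONST → push 1. Stack: [25, 1]
BINARY_OP >> → 25 >> 1 = 12. Stack: [12]
LOAD_CONST → push 2. Stack: [12, 2]
LOAD_FAST n → push 462. Stack: [12, 2, 462]
BINARY_OP // → 2 // 462 = 0. Stack: [12, 0]
BINARY_OP + → 12 + 0 = 12. Stack: [12]
STORE_FAST q → q=12. Stack: []
LOAD_FAST q → push 12. Stack: [12]
RETURN_VALUE → return 12.

12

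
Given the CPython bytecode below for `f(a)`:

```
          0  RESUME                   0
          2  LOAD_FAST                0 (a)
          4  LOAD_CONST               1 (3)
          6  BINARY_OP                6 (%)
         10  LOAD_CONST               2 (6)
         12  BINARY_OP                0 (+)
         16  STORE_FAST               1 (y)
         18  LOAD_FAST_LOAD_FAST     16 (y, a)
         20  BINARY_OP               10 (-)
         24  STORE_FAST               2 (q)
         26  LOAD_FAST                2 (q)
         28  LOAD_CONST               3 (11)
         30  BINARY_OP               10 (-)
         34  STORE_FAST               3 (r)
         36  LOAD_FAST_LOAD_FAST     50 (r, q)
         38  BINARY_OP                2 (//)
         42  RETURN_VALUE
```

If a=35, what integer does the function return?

LOAD_FAST a → push 35. Stack: [35]
LOAD_CONST → push 3. Stack: [35, 3]
BINARY_OP % → 35 % 3 = 2. Stack: [2]
LOAD_CONST → push 6. Stack: [2, 6]
BINARY_OP + → 2 + 6 = 8. Stack: [8]
STORE_FAST y → y=8. Stack: []
LOAD_FAST_LOAD_FAST y,a → push 8,35. Stack: [8, 35]
BINARY_OP - → 8 - 35 = -27. Stack: [-27]
STORE_FAST q → q=-27. Stack: []
LOAD_FAST q → push -27. Stack: [-27]
LOAD_CONST → push 11. Stack: [-27, 11]
BINARY_OP - → -27 - 11 = -38. Stack: [-38]
STORE_FAST r → r=-38. Stack: []
LOAD_FAST_LOAD_FAST r,q → push -38,-27. Stack: [-38, -27]
BINARY_OP // → -38 // -27 = 1. Stack: [1]
RETURN_VALUE → return 1.

1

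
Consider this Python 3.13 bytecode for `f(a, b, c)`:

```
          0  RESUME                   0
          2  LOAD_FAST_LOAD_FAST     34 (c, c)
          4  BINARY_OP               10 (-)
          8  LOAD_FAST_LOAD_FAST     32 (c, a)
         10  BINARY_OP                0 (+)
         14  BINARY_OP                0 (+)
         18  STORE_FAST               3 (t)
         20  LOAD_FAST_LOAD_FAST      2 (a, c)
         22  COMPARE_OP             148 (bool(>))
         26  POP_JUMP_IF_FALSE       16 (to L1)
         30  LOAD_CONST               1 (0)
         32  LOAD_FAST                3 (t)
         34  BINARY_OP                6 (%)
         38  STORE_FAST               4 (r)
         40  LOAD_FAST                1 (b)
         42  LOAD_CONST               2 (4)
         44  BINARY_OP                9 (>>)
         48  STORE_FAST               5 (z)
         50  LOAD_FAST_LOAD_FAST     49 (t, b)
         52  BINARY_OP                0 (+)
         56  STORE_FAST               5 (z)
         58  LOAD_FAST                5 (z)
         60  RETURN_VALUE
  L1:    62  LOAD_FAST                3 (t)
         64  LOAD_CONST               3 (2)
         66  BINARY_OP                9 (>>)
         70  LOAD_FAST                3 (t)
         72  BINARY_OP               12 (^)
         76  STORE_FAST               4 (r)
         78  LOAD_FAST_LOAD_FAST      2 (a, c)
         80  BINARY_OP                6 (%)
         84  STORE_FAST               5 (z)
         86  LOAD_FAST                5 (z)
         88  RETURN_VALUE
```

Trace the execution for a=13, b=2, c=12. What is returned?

27

LOAD_FAST_LOAD_FAST c,c → push 12,12. Stack: [12, 12]
BINARY_OP - → 12 - 12 = 0. Stack: [0]
LOAD_FAST_LOAD_FAST c,a → push 12,13. Stack: [0, 12, 13]
BINARY_OP + → 12 + 13 = 25. Stack: [0, 25]
BINARY_OP + → 0 + 25 = 25. Stack: [25]
STORE_FAST t → t=25. Stack: []
LOAD_FAST_LOAD_FAST a,c → push 13,12. Stack: [13, 12]
COMPARE_OP bool(>) → 13 vs 12 = True. Stack: [True]
POP_JUMP_IF_FALSE → pop True; no jump. Stack: []
LOAD_CONST → push 0. Stack: [0]
LOAD_FAST t → push 25. Stack: [0, 25]
BINARY_OP % → 0 % 25 = 0. Stack: [0]
STORE_FAST r → r=0. Stack: []
LOAD_FAST b → push 2. Stack: [2]
LOAD_CONST → push 4. Stack: [2, 4]
BINARY_OP >> → 2 >> 4 = 0. Stack: [0]
STORE_FAST z → z=0. Stack: []
LOAD_FAST_LOAD_FAST t,b → push 25,2. Stack: [25, 2]
BINARY_OP + → 25 + 2 = 27. Stack: [27]
STORE_FAST z → z=27. Stack: []
LOAD_FAST z → push 27. Stack: [27]
RETURN_VALUE → return 27.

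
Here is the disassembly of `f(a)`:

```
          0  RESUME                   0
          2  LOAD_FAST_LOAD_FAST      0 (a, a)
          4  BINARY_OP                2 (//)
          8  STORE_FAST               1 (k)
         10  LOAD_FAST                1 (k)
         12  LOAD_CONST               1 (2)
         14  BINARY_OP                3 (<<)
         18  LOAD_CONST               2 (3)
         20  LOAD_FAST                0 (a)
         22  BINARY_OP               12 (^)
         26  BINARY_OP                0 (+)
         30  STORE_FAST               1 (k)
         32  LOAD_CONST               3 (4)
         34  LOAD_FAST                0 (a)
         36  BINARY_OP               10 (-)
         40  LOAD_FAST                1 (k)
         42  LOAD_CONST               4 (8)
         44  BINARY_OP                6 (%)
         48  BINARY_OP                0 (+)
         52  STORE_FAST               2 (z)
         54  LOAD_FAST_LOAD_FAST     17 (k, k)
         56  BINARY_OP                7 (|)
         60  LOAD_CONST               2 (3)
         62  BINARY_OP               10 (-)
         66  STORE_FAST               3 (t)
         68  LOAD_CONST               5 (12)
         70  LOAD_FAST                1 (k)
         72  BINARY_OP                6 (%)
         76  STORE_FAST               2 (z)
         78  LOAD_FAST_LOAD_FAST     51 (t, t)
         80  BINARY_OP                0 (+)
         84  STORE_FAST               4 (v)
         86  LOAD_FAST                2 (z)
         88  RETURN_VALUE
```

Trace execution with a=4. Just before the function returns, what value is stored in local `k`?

11

LOAD_FAST_LOAD_FAST a,a → push 4,4. Stack: [4, 4]
BINARY_OP // → 4 // 4 = 1. Stack: [1]
STORE_FAST k → k=1. Stack: []
LOAD_FAST k → push 1. Stack: [1]
LOAD_CONST → push 2. Stack: [1, 2]
BINARY_OP << → 1 << 2 = 4. Stack: [4]
LOAD_CONST → push 3. Stack: [4, 3]
LOAD_FAST a → push 4. Stack: [4, 3, 4]
BINARY_OP ^ → 3 ^ 4 = 7. Stack: [4, 7]
BINARY_OP + → 4 + 7 = 11. Stack: [11]
STORE_FAST k → k=11. Stack: []
LOAD_CONST → push 4. Stack: [4]
LOAD_FAST a → push 4. Stack: [4, 4]
BINARY_OP - → 4 - 4 = 0. Stack: [0]
LOAD_FAST k → push 11. Stack: [0, 11]
LOAD_CONST → push 8. Stack: [0, 11, 8]
BINARY_OP % → 11 % 8 = 3. Stack: [0, 3]
BINARY_OP + → 0 + 3 = 3. Stack: [3]
STORE_FAST z → z=3. Stack: []
LOAD_FAST_LOAD_FAST k,k → push 11,11. Stack: [11, 11]
BINARY_OP | → 11 | 11 = 11. Stack: [11]
LOAD_CONST → push 3. Stack: [11, 3]
BINARY_OP - → 11 - 3 = 8. Stack: [8]
STORE_FAST t → t=8. Stack: []
LOAD_CONST → push 12. Stack: [12]
LOAD_FAST k → push 11. Stack: [12, 11]
BINARY_OP % → 12 % 11 = 1. Stack: [1]
STORE_FAST z → z=1. Stack: []
LOAD_FAST_LOAD_FAST t,t → push 8,8. Stack: [8, 8]
BINARY_OP + → 8 + 8 = 16. Stack: [16]
STORE_FAST v → v=16. Stack: []
LOAD_FAST z → push 1. Stack: [1]
RETURN_VALUE → return 1.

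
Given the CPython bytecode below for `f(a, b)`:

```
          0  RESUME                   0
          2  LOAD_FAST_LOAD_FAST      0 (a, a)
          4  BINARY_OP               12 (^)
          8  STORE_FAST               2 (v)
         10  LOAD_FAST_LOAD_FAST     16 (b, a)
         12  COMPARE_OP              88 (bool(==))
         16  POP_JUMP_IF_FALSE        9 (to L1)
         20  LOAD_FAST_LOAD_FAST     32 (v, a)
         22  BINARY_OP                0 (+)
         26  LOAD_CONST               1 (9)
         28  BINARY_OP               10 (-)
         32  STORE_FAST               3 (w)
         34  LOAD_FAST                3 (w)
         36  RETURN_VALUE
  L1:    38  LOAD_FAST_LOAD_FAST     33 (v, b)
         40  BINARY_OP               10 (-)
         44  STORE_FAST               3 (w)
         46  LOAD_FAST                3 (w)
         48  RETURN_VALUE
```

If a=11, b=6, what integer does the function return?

-6

LOAD_FAST_LOAD_FAST a,a → push 11,11. Stack: [11, 11]
BINARY_OP ^ → 11 ^ 11 = 0. Stack: [0]
STORE_FAST v → v=0. Stack: []
LOAD_FAST_LOAD_FAST b,a → push 6,11. Stack: [6, 11]
COMPARE_OP bool(==) → 6 vs 11 = False. Stack: [False]
POP_JUMP_IF_FALSE → pop False; jump. Stack: []
LOAD_FAST_LOAD_FAST v,b → push 0,6. Stack: [0, 6]
BINARY_OP - → 0 - 6 = -6. Stack: [-6]
STORE_FAST w → w=-6. Stack: []
LOAD_FAST w → push -6. Stack: [-6]
RETURN_VALUE → return -6.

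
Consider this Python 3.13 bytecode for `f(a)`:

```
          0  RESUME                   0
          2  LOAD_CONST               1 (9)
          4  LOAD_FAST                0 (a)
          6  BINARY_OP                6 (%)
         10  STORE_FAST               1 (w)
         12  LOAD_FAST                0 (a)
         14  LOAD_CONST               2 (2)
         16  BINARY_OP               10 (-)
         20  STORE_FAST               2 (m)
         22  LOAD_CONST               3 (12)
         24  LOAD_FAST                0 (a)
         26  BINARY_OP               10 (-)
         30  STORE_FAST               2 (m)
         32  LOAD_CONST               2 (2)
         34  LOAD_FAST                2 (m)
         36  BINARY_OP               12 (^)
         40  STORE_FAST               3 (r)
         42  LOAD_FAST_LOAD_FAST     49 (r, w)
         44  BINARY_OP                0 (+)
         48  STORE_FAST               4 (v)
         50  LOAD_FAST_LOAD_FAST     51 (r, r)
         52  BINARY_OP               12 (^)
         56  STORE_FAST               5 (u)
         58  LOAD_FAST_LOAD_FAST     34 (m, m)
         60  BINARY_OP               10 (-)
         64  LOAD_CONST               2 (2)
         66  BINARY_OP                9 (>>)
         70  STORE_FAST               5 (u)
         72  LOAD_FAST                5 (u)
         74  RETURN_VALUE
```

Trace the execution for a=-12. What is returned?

LOAD_CONST → push 9. Stack: [9]
LOAD_FAST a → push -12. Stack: [9, -12]
BINARY_OP % → 9 % -12 = -3. Stack: [-3]
STORE_FAST w → w=-3. Stack: []
LOAD_FAST a → push -12. Stack: [-12]
LOAD_CONST → push 2. Stack: [-12, 2]
BINARY_OP - → -12 - 2 = -14. Stack: [-14]
STORE_FAST m → m=-14. Stack: []
LOAD_CONST → push 12. Stack: [12]
LOAD_FAST a → push -12. Stack: [12, -12]
BINARY_OP - → 12 - -12 = 24. Stack: [24]
STORE_FAST m → m=24. Stack: []
LOAD_CONST → push 2. Stack: [2]
LOAD_FAST m → push 24. Stack: [2, 24]
BINARY_OP ^ → 2 ^ 24 = 26. Stack: [26]
STORE_FAST r → r=26. Stack: []
LOAD_FAST_LOAD_FAST r,w → push 26,-3. Stack: [26, -3]
BINARY_OP + → 26 + -3 = 23. Stack: [23]
STORE_FAST v → v=23. Stack: []
LOAD_FAST_LOAD_FAST r,r → push 26,26. Stack: [26, 26]
BINARY_OP ^ → 26 ^ 26 = 0. Stack: [0]
STORE_FAST u → u=0. Stack: []
LOAD_FAST_LOAD_FAST m,m → push 24,24. Stack: [24, 24]
BINARY_OP - → 24 - 24 = 0. Stack: [0]
LOAD_CONST → push 2. Stack: [0, 2]
BINARY_OP >> → 0 >> 2 = 0. Stack: [0]
STORE_FAST u → u=0. Stack: []
LOAD_FAST u → push 0. Stack: [0]
RETURN_VALUE → return 0.

0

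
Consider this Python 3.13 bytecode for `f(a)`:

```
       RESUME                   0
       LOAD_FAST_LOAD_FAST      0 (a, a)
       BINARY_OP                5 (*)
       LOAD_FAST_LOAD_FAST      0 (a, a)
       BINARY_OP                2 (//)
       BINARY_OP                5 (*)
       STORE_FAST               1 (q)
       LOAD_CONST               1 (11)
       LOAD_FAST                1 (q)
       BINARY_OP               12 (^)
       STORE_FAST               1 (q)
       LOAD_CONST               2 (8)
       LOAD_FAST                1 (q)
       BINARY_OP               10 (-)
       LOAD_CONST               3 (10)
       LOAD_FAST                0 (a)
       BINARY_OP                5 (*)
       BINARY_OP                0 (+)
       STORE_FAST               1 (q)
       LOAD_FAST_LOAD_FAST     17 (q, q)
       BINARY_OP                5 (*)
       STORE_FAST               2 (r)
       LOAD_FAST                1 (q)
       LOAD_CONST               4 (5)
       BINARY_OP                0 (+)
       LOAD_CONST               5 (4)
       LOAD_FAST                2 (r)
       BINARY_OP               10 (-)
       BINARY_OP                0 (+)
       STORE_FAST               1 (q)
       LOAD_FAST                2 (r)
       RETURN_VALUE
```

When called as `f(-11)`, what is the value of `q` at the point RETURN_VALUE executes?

-46863

LOAD_FAST_LOAD_FAST a,a → push -11,-11. Stack: [-11, -11]
BINARY_OP * → -11 * -11 = 121. Stack: [121]
LOAD_FAST_LOAD_FAST a,a → push -11,-11. Stack: [121, -11, -11]
BINARY_OP // → -11 // -11 = 1. Stack: [121, 1]
BINARY_OP * → 121 * 1 = 121. Stack: [121]
STORE_FAST q → q=121. Stack: []
LOAD_CONST → push 11. Stack: [11]
LOAD_FAST q → push 121. Stack: [11, 121]
BINARY_OP ^ → 11 ^ 121 = 114. Stack: [114]
STORE_FAST q → q=114. Stack: []
LOAD_CONST → push 8. Stack: [8]
LOAD_FAST q → push 114. Stack: [8, 114]
BINARY_OP - → 8 - 114 = -106. Stack: [-106]
LOAD_CONST → push 10. Stack: [-106, 10]
LOAD_FAST a → push -11. Stack: [-106, 10, -11]
BINARY_OP * → 10 * -11 = -110. Stack: [-106, -110]
BINARY_OP + → -106 + -110 = -216. Stack: [-216]
STORE_FAST q → q=-216. Stack: []
LOAD_FAST_LOAD_FAST q,q → push -216,-216. Stack: [-216, -216]
BINARY_OP * → -216 * -216 = 46656. Stack: [46656]
STORE_FAST r → r=46656. Stack: []
LOAD_FAST q → push -216. Stack: [-216]
LOAD_CONST → push 5. Stack: [-216, 5]
BINARY_OP + → -216 + 5 = -211. Stack: [-211]
LOAD_CONST → push 4. Stack: [-211, 4]
LOAD_FAST r → push 46656. Stack: [-211, 4, 46656]
BINARY_OP - → 4 - 46656 = -46652. Stack: [-211, -46652]
BINARY_OP + → -211 + -46652 = -46863. Stack: [-46863]
STORE_FAST q → q=-46863. Stack: []
LOAD_FAST r → push 46656. Stack: [46656]
RETURN_VALUE → return 46656.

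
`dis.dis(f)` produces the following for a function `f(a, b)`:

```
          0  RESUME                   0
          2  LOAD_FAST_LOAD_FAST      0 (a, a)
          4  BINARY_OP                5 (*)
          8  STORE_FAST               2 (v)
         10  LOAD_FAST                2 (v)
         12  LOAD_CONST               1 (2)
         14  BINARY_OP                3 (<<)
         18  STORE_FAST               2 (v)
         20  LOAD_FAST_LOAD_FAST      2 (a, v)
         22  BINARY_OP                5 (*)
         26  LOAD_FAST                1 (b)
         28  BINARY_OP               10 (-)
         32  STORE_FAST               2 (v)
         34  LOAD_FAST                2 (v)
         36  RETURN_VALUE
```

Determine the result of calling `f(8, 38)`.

2010

LOAD_FAST_LOAD_FAST a,a → push 8,8. Stack: [8, 8]
BINARY_OP * → 8 * 8 = 64. Stack: [64]
STORE_FAST v → v=64. Stack: []
LOAD_FAST v → push 64. Stack: [64]
LOAD_CONST → push 2. Stack: [64, 2]
BINARY_OP << → 64 << 2 = 256. Stack: [256]
STORE_FAST v → v=256. Stack: []
LOAD_FAST_LOAD_FAST a,v → push 8,256. Stack: [8, 256]
BINARY_OP * → 8 * 256 = 2048. Stack: [2048]
LOAD_FAST b → push 38. Stack: [2048, 38]
BINARY_OP - → 2048 - 38 = 2010. Stack: [2010]
STORE_FAST v → v=2010. Stack: []
LOAD_FAST v → push 2010. Stack: [2010]
RETURN_VALUE → return 2010.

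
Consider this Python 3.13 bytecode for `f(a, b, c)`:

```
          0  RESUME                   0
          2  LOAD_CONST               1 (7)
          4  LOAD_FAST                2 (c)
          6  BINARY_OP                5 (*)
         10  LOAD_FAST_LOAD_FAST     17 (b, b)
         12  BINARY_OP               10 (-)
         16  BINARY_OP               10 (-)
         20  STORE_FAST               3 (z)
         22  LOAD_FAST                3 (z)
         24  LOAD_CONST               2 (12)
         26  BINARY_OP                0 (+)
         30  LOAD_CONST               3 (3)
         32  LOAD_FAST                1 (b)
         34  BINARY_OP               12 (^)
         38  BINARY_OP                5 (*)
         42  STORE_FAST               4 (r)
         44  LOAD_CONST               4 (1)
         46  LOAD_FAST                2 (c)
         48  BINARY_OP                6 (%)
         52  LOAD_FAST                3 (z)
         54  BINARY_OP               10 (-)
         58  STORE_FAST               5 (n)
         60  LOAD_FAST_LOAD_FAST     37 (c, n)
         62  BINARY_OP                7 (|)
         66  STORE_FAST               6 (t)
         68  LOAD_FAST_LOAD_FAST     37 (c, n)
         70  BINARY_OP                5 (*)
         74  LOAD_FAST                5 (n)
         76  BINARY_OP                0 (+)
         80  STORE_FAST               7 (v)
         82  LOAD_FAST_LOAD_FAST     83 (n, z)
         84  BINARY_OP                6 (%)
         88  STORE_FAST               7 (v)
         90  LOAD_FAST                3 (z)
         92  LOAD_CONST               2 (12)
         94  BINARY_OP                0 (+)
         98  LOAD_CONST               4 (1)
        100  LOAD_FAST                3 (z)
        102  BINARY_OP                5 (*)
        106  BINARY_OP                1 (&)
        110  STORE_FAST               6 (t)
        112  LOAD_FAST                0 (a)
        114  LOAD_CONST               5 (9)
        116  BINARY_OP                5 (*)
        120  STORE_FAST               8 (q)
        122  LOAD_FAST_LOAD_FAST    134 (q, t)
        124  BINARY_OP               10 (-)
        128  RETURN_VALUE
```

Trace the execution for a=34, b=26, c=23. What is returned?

LOAD_CONST → push 7. Stack: [7]
LOAD_FAST c → push 23. Stack: [7, 23]
BINARY_OP * → 7 * 23 = 161. Stack: [161]
LOAD_FAST_LOAD_FAST b,b → push 26,26. Stack: [161, 26, 26]
BINARY_OP - → 26 - 26 = 0. Stack: [161, 0]
BINARY_OP - → 161 - 0 = 161. Stack: [161]
STORE_FAST z → z=161. Stack: []
LOAD_FAST z → push 161. Stack: [161]
LOAD_CONST → push 12. Stack: [161, 12]
BINARY_OP + → 161 + 12 = 173. Stack: [173]
LOAD_CONST → push 3. Stack: [173, 3]
LOAD_FAST b → push 26. Stack: [173, 3, 26]
BINARY_OP ^ → 3 ^ 26 = 25. Stack: [173, 25]
BINARY_OP * → 173 * 25 = 4325. Stack: [4325]
STORE_FAST r → r=4325. Stack: []
LOAD_CONST → push 1. Stack: [1]
LOAD_FAST c → push 23. Stack: [1, 23]
BINARY_OP % → 1 % 23 = 1. Stack: [1]
LOAD_FAST z → push 161. Stack: [1, 161]
BINARY_OP - → 1 - 161 = -160. Stack: [-160]
STORE_FAST n → n=-160. Stack: []
LOAD_FAST_LOAD_FAST c,n → push 23,-160. Stack: [23, -160]
BINARY_OP | → 23 | -160 = -137. Stack: [-137]
STORE_FAST t → t=-137. Stack: []
LOAD_FAST_LOAD_FAST c,n → push 23,-160. Stack: [23, -160]
BINARY_OP * → 23 * -160 = -3680. Stack: [-3680]
LOAD_FAST n → push -160. Stack: [-3680, -160]
BINARY_OP + → -3680 + -160 = -3840. Stack: [-3840]
STORE_FAST v → v=-3840. Stack: []
LOAD_FAST_LOAD_FAST n,z → push -160,161. Stack: [-160, 161]
BINARY_OP % → -160 % 161 = 1. Stack: [1]
STORE_FAST v → v=1. Stack: []
LOAD_FAST z → push 161. Stack: [161]
LOAD_CONST → push 12. Stack: [161, 12]
BINARY_OP + → 161 + 12 = 173. Stack: [173]
LOAD_CONST → push 1. Stack: [173, 1]
LOAD_FAST z → push 161. Stack: [173, 1, 161]
BINARY_OP * → 1 * 161 = 161. Stack: [173, 161]
BINARY_OP & → 173 & 161 = 161. Stack: [161]
STORE_FAST t → t=161. Stack: []
LOAD_FAST a → push 34. Stack: [34]
LOAD_CONST → push 9. Stack: [34, 9]
BINARY_OP * → 34 * 9 = 306. Stack: [306]
STORE_FAST q → q=306. Stack: []
LOAD_FAST_LOAD_FAST q,t → push 306,161. Stack: [306, 161]
BINARY_OP - → 306 - 161 = 145. Stack: [145]
RETURN_VALUE → return 145.

145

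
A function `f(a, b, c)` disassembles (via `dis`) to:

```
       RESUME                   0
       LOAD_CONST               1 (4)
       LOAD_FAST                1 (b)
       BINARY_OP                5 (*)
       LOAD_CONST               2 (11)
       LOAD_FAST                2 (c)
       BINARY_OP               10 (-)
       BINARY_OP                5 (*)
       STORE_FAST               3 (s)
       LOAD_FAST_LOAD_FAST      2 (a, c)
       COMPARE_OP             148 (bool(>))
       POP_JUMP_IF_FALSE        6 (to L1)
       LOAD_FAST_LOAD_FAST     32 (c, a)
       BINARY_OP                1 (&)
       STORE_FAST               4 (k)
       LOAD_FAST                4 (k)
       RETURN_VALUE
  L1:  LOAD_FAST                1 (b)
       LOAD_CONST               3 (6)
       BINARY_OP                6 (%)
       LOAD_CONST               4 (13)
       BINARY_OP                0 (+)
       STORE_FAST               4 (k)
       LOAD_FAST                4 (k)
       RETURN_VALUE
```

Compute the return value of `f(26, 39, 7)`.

LOAD_CONST → push 4. Stack: [4]
LOAD_FAST b → push 39. Stack: [4, 39]
BINARY_OP * → 4 * 39 = 156. Stack: [156]
LOAD_CONST → push 11. Stack: [156, 11]
LOAD_FAST c → push 7. Stack: [156, 11, 7]
BINARY_OP - → 11 - 7 = 4. Stack: [156, 4]
BINARY_OP * → 156 * 4 = 624. Stack: [624]
STORE_FAST s → s=624. Stack: []
LOAD_FAST_LOAD_FAST a,c → push 26,7. Stack: [26, 7]
COMPARE_OP bool(>) → 26 vs 7 = True. Stack: [True]
POP_JUMP_IF_FALSE → pop True; no jump. Stack: []
LOAD_FAST_LOAD_FAST c,a → push 7,26. Stack: [7, 26]
BINARY_OP & → 7 & 26 = 2. Stack: [2]
STORE_FAST k → k=2. Stack: []
LOAD_FAST k → push 2. Stack: [2]
RETURN_VALUE → return 2.

2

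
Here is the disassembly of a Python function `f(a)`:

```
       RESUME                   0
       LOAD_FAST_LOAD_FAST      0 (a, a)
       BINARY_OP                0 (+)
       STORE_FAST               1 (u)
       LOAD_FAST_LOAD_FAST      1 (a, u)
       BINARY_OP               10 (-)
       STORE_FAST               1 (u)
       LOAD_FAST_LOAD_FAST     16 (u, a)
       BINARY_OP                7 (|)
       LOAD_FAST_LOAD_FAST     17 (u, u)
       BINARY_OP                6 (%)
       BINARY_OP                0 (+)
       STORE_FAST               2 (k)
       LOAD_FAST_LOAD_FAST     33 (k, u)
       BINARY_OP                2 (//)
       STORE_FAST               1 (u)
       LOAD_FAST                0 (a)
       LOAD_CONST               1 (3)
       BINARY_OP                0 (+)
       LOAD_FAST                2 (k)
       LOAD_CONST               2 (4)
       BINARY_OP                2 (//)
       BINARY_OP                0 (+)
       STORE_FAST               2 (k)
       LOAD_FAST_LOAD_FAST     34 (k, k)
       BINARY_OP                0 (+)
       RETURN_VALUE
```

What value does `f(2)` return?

LOAD_FAST_LOAD_FAST a,a → push 2,2. Stack: [2, 2]
BINARY_OP + → 2 + 2 = 4. Stack: [4]
STORE_FAST u → u=4. Stack: []
LOAD_FAST_LOAD_FAST a,u → push 2,4. Stack: [2, 4]
BINARY_OP - → 2 - 4 = -2. Stack: [-2]
STORE_FAST u → u=-2. Stack: []
LOAD_FAST_LOAD_FAST u,a → push -2,2. Stack: [-2, 2]
BINARY_OP | → -2 | 2 = -2. Stack: [-2]
LOAD_FAST_LOAD_FAST u,u → push -2,-2. Stack: [-2, -2, -2]
BINARY_OP % → -2 % -2 = 0. Stack: [-2, 0]
BINARY_OP + → -2 + 0 = -2. Stack: [-2]
STORE_FAST k → k=-2. Stack: []
LOAD_FAST_LOAD_FAST k,u → push -2,-2. Stack: [-2, -2]
BINARY_OP // → -2 // -2 = 1. Stack: [1]
STORE_FAST u → u=1. Stack: []
LOAD_FAST a → push 2. Stack: [2]
LOAD_CONST → push 3. Stack: [2, 3]
BINARY_OP + → 2 + 3 = 5. Stack: [5]
LOAD_FAST k → push -2. Stack: [5, -2]
LOAD_CONST → push 4. Stack: [5, -2, 4]
BINARY_OP // → -2 // 4 = -1. Stack: [5, -1]
BINARY_OP + → 5 + -1 = 4. Stack: [4]
STORE_FAST k → k=4. Stack: []
LOAD_FAST_LOAD_FAST k,k → push 4,4. Stack: [4, 4]
BINARY_OP + → 4 + 4 = 8. Stack: [8]
RETURN_VALUE → return 8.

8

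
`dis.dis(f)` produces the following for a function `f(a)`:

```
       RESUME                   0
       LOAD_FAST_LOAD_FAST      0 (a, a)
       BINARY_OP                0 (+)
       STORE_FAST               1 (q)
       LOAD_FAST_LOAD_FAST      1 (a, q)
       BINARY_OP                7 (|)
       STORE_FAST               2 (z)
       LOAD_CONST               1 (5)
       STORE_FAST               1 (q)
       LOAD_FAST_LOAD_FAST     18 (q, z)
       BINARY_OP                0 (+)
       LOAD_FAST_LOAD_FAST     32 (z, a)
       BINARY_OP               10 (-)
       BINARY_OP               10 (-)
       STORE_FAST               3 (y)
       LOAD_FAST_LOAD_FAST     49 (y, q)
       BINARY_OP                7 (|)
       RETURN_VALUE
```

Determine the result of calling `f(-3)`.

7

LOAD_FAST_LOAD_FAST a,a → push -3,-3. Stack: [-3, -3]
BINARY_OP + → -3 + -3 = -6. Stack: [-6]
STORE_FAST q → q=-6. Stack: []
LOAD_FAST_LOAD_FAST a,q → push -3,-6. Stack: [-3, -6]
BINARY_OP | → -3 | -6 = -1. Stack: [-1]
STORE_FAST z → z=-1. Stack: []
LOAD_CONST → push 5. Stack: [5]
STORE_FAST q → q=5. Stack: []
LOAD_FAST_LOAD_FAST q,z → push 5,-1. Stack: [5, -1]
BINARY_OP + → 5 + -1 = 4. Stack: [4]
LOAD_FAST_LOAD_FAST z,a → push -1,-3. Stack: [4, -1, -3]
BINARY_OP - → -1 - -3 = 2. Stack: [4, 2]
BINARY_OP - → 4 - 2 = 2. Stack: [2]
STORE_FAST y → y=2. Stack: []
LOAD_FAST_LOAD_FAST y,q → push 2,5. Stack: [2, 5]
BINARY_OP | → 2 | 5 = 7. Stack: [7]
RETURN_VALUE → return 7.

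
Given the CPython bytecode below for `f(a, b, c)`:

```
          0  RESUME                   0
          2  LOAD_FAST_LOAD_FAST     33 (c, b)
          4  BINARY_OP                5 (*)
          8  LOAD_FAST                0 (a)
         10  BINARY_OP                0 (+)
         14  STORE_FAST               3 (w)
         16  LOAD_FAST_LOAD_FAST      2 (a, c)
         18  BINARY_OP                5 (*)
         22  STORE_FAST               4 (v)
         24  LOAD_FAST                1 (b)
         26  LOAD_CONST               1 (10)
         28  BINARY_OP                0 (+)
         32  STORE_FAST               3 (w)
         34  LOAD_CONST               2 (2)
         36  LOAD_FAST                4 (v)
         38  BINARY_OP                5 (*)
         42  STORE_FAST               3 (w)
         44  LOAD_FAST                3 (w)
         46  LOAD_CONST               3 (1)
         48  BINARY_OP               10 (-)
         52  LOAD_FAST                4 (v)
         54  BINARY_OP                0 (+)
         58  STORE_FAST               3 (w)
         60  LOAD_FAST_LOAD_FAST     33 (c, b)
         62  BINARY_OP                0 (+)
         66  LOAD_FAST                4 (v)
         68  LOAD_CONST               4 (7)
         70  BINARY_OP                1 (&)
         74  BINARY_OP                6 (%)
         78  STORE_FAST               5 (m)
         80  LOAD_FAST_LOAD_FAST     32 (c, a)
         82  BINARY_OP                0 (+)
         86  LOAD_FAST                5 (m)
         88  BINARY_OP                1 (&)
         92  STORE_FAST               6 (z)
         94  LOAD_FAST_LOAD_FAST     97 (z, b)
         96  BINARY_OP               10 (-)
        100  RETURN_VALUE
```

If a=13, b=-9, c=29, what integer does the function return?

9

LOAD_FAST_LOAD_FAST c,b → push 29,-9. Stack: [29, -9]
BINARY_OP * → 29 * -9 = -261. Stack: [-261]
LOAD_FAST a → push 13. Stack: [-261, 13]
BINARY_OP + → -261 + 13 = -248. Stack: [-248]
STORE_FAST w → w=-248. Stack: []
LOAD_FAST_LOAD_FAST a,c → push 13,29. Stack: [13, 29]
BINARY_OP * → 13 * 29 = 377. Stack: [377]
STORE_FAST v → v=377. Stack: []
LOAD_FAST b → push -9. Stack: [-9]
LOAD_CONST → push 10. Stack: [-9, 10]
BINARY_OP + → -9 + 10 = 1. Stack: [1]
STORE_FAST w → w=1. Stack: []
LOAD_CONST → push 2. Stack: [2]
LOAD_FAST v → push 377. Stack: [2, 377]
BINARY_OP * → 2 * 377 = 754. Stack: [754]
STORE_FAST w → w=754. Stack: []
LOAD_FAST w → push 754. Stack: [754]
LOAD_CONST → push 1. Stack: [754, 1]
BINARY_OP - → 754 - 1 = 753. Stack: [753]
LOAD_FAST v → push 377. Stack: [753, 377]
BINARY_OP + → 753 + 377 = 1130. Stack: [1130]
STORE_FAST w → w=1130. Stack: []
LOAD_FAST_LOAD_FAST c,b → push 29,-9. Stack: [29, -9]
BINARY_OP + → 29 + -9 = 20. Stack: [20]
LOAD_FAST v → push 377. Stack: [20, 377]
LOAD_CONST → push 7. Stack: [20, 377, 7]
BINARY_OP & → 377 & 7 = 1. Stack: [20, 1]
BINARY_OP % → 20 % 1 = 0. Stack: [0]
STORE_FAST m → m=0. Stack: []
LOAD_FAST_LOAD_FAST c,a → push 29,13. Stack: [29, 13]
BINARY_OP + → 29 + 13 = 42. Stack: [42]
LOAD_FAST m → push 0. Stack: [42, 0]
BINARY_OP & → 42 & 0 = 0. Stack: [0]
STORE_FAST z → z=0. Stack: []
LOAD_FAST_LOAD_FAST z,b → push 0,-9. Stack: [0, -9]
BINARY_OP - → 0 - -9 = 9. Stack: [9]
RETURN_VALUE → return 9.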